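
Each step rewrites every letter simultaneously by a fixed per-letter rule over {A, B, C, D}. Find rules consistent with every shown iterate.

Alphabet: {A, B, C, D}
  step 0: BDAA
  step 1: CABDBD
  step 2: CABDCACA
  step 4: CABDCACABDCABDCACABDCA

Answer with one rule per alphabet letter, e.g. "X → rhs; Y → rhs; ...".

A->BD, B->C, C->CA, D->A

  step 1 ⇒ step 2: CABDBD ⇒ CA·BD·C·A·C·A
    A ↦ BD
    B ↦ C
    C ↦ CA
    D ↦ A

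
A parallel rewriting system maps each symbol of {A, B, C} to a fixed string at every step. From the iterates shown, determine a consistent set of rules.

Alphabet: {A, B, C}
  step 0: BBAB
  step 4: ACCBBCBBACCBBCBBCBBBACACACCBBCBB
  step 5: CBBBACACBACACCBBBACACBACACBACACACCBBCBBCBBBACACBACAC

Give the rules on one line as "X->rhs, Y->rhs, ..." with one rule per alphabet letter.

  step 4 ⇒ step 5: ACCBBCBBACCBBCBBCBBBACACACCBBCBB ⇒ CB·B·B·AC·AC·B·AC·AC·CB·B·B·AC·AC·B·AC·AC·B·AC·AC·AC·CB·B·CB·B·CB·B·B·AC·AC·B·AC·AC
    A ↦ CB
    B ↦ AC
    C ↦ B

A->CB, B->AC, C->B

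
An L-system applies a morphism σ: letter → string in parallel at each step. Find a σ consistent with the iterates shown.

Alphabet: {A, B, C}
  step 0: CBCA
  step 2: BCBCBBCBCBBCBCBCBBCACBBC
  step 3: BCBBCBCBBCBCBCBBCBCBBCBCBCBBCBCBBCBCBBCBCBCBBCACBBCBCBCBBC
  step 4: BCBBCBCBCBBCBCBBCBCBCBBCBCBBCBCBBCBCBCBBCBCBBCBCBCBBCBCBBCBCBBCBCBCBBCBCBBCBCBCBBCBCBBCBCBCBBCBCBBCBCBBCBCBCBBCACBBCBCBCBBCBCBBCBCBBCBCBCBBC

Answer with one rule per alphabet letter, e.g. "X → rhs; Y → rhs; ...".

  step 3 ⇒ step 4: BCBBCBCBBCBCBCBBCBCBBCBCBCBBCBCBBCBCBBCBCBCBBCACBBCBCBCBBC ⇒ BC·BBC·BC·BC·BBC·BC·BBC·BC·BC·BBC·BC·BBC·BC·BBC·BC·BC·BBC·BC·BBC·BC·BC·BBC·BC·BBC·BC·BBC·BC·BC·BBC·BC·BBC·BC·BC·BBC·BC·BBC·BC·BC·BBC·BC·BBC·BC·BBC·BC·BC·BBC·AC·BBC·BC·BC·BBC·BC·BBC·BC·BBC·BC·BC·BBC
    A ↦ AC
    B ↦ BC
    C ↦ BBC

A->AC, B->BC, C->BBC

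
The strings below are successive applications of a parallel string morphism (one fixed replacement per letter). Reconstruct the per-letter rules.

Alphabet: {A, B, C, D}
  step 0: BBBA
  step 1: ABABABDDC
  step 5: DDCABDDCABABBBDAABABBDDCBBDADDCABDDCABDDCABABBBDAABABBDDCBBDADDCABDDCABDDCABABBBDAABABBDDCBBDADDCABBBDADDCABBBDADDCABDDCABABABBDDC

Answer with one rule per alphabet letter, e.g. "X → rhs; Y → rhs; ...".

A->DDC, B->AB, C->DA, D->B

  step 0 ⇒ step 1: BBBA ⇒ AB·AB·AB·DDC
    A ↦ DDC
    B ↦ AB
    C ↦ DA  (constrained at step 1)
    D ↦ B  (constrained at step 1)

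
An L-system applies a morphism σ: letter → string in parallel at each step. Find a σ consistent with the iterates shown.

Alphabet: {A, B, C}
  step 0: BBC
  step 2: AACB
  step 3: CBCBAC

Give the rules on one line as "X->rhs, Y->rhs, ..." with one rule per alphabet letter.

A->CB, B->C, C->A

  step 2 ⇒ step 3: AACB ⇒ CB·CB·A·C
    A ↦ CB
    B ↦ C
    C ↦ A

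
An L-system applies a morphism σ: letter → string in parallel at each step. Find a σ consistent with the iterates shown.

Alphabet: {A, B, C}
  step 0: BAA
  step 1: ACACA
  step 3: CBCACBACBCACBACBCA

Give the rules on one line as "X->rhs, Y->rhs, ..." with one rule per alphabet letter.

  step 0 ⇒ step 1: BAA ⇒ A·CA·CA
    A ↦ CA
    B ↦ A
    C ↦ CB  (constrained at step 1)

A->CA, B->A, C->CB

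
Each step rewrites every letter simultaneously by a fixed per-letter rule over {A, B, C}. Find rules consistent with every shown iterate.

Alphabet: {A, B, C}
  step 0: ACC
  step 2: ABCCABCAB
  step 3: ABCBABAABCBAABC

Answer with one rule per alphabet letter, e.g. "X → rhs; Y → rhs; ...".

A->AB, B->C, C->BA

  step 2 ⇒ step 3: ABCCABCAB ⇒ AB·C·BA·BA·AB·C·BA·AB·C
    A ↦ AB
    B ↦ C
    C ↦ BA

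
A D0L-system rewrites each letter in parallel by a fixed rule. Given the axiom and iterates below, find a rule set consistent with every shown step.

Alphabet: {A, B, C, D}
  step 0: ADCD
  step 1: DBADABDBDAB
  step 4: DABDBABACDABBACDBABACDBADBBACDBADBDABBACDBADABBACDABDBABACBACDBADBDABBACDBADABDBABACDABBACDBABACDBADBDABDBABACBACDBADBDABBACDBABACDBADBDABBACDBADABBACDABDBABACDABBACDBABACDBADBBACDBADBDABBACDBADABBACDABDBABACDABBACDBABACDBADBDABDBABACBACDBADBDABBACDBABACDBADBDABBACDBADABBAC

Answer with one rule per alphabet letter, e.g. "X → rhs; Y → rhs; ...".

  step 0 ⇒ step 1: ADCD ⇒ DBA·DAB·DB·DAB
    A ↦ DBA
    C ↦ DB
    D ↦ DAB
    B ↦ BAC  (constrained at step 1)

A->DBA, B->BAC, C->DB, D->DAB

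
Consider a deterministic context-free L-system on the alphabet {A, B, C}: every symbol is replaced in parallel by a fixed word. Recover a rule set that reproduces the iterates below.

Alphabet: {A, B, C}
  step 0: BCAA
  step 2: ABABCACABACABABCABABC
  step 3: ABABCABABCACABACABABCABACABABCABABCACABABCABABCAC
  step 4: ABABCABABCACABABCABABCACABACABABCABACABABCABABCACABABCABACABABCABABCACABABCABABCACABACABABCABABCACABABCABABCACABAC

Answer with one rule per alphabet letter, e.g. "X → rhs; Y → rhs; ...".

A->AB, B->ABC, C->AC

  step 3 ⇒ step 4: ABABCABABCACABACABABCABACABABCABABCACABABCABABCAC ⇒ AB·ABC·AB·ABC·AC·AB·ABC·AB·ABC·AC·AB·AC·AB·ABC·AB·AC·AB·ABC·AB·ABC·AC·AB·ABC·AB·AC·AB·ABC·AB·ABC·AC·AB·ABC·AB·ABC·AC·AB·AC·AB·ABC·AB·ABC·AC·AB·ABC·AB·ABC·AC·AB·AC
    A ↦ AB
    B ↦ ABC
    C ↦ AC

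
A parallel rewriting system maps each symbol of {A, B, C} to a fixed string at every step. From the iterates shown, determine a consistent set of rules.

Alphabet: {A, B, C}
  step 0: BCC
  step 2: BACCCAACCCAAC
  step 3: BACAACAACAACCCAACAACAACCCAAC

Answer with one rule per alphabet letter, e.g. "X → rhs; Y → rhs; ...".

A->C, B->BA, C->AAC

  step 2 ⇒ step 3: BACCCAACCCAAC ⇒ BA·C·AAC·AAC·AAC·C·C·AAC·AAC·AAC·C·C·AAC
    A ↦ C
    B ↦ BA
    C ↦ AAC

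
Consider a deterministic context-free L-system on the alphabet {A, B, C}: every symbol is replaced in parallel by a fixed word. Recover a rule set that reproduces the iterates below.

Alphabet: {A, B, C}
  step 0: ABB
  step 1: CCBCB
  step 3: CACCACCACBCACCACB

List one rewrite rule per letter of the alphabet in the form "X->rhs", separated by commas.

A->C, B->CB, C->CA

  step 0 ⇒ step 1: ABB ⇒ C·CB·CB
    A ↦ C
    B ↦ CB
    C ↦ CA  (constrained at step 1)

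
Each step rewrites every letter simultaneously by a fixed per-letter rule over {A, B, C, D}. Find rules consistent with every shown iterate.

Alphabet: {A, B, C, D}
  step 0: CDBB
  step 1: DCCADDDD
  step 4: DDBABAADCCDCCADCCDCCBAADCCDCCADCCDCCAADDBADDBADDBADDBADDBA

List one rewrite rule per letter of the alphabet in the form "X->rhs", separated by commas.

  step 0 ⇒ step 1: CDBB ⇒ DCC·A·DD·DD
    B ↦ DD
    C ↦ DCC
    D ↦ A
    A ↦ BA  (constrained at step 1)

A->BA, B->DD, C->DCC, D->A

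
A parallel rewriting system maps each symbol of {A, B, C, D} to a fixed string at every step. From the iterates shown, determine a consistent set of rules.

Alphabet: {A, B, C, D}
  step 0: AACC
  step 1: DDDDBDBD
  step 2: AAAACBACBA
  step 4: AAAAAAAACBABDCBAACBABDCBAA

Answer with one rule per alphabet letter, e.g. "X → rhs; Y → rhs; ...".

  step 1 ⇒ step 2: DDDDBDBD ⇒ A·A·A·A·CB·A·CB·A
    B ↦ CB
    D ↦ A
  step 0 ⇒ step 1: AACC ⇒ DD·DD·BD·BD
    A ↦ DD
  step 0 ⇒ step 1: AACC ⇒ DD·DD·BD·BD
    C ↦ BD

A->DD, B->CB, C->BD, D->A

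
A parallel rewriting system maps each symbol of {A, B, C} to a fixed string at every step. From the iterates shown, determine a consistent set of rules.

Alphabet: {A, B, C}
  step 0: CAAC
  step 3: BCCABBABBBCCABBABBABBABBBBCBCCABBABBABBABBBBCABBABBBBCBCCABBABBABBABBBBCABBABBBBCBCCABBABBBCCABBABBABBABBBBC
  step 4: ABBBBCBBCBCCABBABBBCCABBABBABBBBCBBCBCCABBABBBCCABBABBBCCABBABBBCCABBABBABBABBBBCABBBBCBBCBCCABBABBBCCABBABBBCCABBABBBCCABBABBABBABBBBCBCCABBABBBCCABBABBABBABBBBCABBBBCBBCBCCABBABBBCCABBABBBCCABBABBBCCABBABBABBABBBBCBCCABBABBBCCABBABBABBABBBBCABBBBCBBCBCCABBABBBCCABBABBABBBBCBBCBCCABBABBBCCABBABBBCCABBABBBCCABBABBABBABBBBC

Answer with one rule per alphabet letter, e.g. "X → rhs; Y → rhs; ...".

  step 3 ⇒ step 4: BCCABBABBBCCABBABBABBABBBBCBCCABBABBABBABBBBCABBABBBBCBCCABBABBABBABBBBCABBABBBBCBCCABBABBBCCABBABBABBABBBBC ⇒ ABB·BBC·BBC·BCC·ABB·ABB·BCC·ABB·ABB·ABB·BBC·BBC·BCC·ABB·ABB·BCC·ABB·ABB·BCC·ABB·ABB·BCC·ABB·ABB·ABB·ABB·BBC·ABB·BBC·BBC·BCC·ABB·ABB·BCC·ABB·ABB·BCC·ABB·ABB·BCC·ABB·ABB·ABB·ABB·BBC·BCC·ABB·ABB·BCC·ABB·ABB·ABB·ABB·BBC·ABB·BBC·BBC·BCC·ABB·ABB·BCC·ABB·ABB·BCC·ABB·ABB·BCC·ABB·ABB·ABB·ABB·BBC·BCC·ABB·ABB·BCC·ABB·ABB·ABB·ABB·BBC·ABB·BBC·BBC·BCC·ABB·ABB·BCC·ABB·ABB·ABB·BBC·BBC·BCC·ABB·ABB·BCC·ABB·ABB·BCC·ABB·ABB·BCC·ABB·ABB·ABB·ABB·BBC
    A ↦ BCC
    B ↦ ABB
    C ↦ BBC

A->BCC, B->ABB, C->BBC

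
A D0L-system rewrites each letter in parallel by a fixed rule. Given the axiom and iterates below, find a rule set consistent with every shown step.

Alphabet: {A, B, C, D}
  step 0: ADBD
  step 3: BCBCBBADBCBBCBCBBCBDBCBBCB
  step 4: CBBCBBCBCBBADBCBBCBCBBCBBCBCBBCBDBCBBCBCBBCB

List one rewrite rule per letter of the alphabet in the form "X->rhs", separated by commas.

A->BA, B->CB, C->B, D->DB

  step 3 ⇒ step 4: BCBCBBADBCBBCBCBBCBDBCBBCB ⇒ CB·B·CB·B·CB·CB·BA·DB·CB·B·CB·CB·B·CB·B·CB·CB·B·CB·DB·CB·B·CB·CB·B·CB
    A ↦ BA
    B ↦ CB
    C ↦ B
    D ↦ DB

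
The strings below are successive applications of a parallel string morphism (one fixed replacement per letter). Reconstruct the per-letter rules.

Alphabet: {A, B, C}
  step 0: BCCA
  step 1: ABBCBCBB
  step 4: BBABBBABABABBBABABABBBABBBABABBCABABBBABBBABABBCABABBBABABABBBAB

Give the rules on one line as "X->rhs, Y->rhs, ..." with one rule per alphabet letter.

  step 0 ⇒ step 1: BCCA ⇒ AB·BC·BC·BB
    A ↦ BB
    B ↦ AB
    C ↦ BC

A->BB, B->AB, C->BC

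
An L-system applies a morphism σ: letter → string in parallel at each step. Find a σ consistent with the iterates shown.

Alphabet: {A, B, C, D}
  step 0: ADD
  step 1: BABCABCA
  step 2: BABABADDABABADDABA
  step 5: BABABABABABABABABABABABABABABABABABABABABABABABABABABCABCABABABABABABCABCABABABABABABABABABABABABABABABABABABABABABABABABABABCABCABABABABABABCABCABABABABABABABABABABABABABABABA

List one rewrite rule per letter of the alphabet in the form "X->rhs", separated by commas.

  step 1 ⇒ step 2: BABCABCA ⇒ BA·BA·BA·DDA·BA·BA·DDA·BA
    A ↦ BA
    B ↦ BA
    C ↦ DDA
  step 0 ⇒ step 1: ADD ⇒ BA·BCA·BCA
    D ↦ BCA

A->BA, B->BA, C->DDA, D->BCA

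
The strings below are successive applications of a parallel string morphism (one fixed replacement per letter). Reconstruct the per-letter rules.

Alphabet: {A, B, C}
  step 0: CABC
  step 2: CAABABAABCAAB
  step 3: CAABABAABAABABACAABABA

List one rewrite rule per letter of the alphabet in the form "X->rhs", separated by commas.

  step 2 ⇒ step 3: CAABABAABCAAB ⇒ CA·AB·AB·A·AB·A·AB·AB·A·CA·AB·AB·A
    A ↦ AB
    B ↦ A
    C ↦ CA

A->AB, B->A, C->CA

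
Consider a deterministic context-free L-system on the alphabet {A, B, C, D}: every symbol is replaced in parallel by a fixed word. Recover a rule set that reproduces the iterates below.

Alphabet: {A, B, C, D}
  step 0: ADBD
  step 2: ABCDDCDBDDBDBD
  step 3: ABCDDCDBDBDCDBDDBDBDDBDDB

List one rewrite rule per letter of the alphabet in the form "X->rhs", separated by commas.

A->ABC, B->D, C->DC, D->DB

  step 2 ⇒ step 3: ABCDDCDBDDBDBD ⇒ ABC·D·DC·DB·DB·DC·DB·D·DB·DB·D·DB·D·DB
    A ↦ ABC
    B ↦ D
    C ↦ DC
    D ↦ DB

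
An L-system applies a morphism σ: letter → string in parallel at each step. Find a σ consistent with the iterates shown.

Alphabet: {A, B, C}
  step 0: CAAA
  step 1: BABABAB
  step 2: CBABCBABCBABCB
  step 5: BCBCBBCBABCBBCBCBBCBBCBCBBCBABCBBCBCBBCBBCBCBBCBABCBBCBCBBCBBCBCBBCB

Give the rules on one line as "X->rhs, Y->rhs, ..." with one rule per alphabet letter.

A->AB, B->CB, C->B

  step 1 ⇒ step 2: BABABAB ⇒ CB·AB·CB·AB·CB·AB·CB
    A ↦ AB
    B ↦ CB
  step 0 ⇒ step 1: CAAA ⇒ B·AB·AB·AB
    C ↦ B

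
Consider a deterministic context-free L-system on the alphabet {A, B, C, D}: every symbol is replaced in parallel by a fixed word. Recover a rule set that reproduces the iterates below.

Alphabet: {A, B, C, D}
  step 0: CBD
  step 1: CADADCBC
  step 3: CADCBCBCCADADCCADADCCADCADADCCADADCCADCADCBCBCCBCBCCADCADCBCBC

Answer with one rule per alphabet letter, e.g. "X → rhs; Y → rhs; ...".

  step 0 ⇒ step 1: CBD ⇒ CAD·ADC·BC
    B ↦ ADC
    C ↦ CAD
    D ↦ BC
    A ↦ CBC  (constrained at step 1)

A->CBC, B->ADC, C->CAD, D->BC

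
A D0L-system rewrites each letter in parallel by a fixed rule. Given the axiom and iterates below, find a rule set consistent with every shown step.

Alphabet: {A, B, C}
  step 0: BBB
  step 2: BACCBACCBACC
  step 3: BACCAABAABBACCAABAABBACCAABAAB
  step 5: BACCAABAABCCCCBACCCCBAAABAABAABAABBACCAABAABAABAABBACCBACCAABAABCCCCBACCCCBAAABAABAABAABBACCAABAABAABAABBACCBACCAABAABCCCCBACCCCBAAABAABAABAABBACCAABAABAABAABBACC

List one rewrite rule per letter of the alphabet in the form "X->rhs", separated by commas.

  step 2 ⇒ step 3: BACCBACCBACC ⇒ BA·CC·AAB·AAB·BA·CC·AAB·AAB·BA·CC·AAB·AAB
    A ↦ CC
    B ↦ BA
    C ↦ AAB

A->CC, B->BA, C->AAB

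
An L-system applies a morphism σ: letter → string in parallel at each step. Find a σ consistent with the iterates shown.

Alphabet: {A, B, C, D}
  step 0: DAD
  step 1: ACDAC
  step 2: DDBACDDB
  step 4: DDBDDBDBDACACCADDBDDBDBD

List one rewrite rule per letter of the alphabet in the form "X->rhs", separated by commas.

A->D, B->CA, C->DB, D->AC

  step 1 ⇒ step 2: ACDAC ⇒ D·DB·AC·D·DB
    A ↦ D
    C ↦ DB
    D ↦ AC
    B ↦ CA  (constrained at step 2)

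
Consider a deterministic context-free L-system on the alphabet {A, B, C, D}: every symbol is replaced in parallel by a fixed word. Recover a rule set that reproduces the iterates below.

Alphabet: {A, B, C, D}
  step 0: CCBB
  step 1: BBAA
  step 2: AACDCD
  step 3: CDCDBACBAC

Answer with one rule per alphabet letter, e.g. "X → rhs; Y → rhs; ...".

A->CD, B->A, C->B, D->AC

  step 2 ⇒ step 3: AACDCD ⇒ CD·CD·B·AC·B·AC
    A ↦ CD
    C ↦ B
    D ↦ AC
  step 0 ⇒ step 1: CCBB ⇒ B·B·A·A
    B ↦ A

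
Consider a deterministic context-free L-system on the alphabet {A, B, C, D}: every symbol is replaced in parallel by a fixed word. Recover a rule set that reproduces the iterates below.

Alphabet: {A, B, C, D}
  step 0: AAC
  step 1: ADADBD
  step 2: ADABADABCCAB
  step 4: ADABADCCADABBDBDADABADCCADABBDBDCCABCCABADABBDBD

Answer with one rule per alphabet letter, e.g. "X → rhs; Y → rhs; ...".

  step 1 ⇒ step 2: ADADBD ⇒ AD·AB·AD·AB·CC·AB
    A ↦ AD
    B ↦ CC
    D ↦ AB
  step 0 ⇒ step 1: AAC ⇒ AD·AD·BD
    C ↦ BD

A->AD, B->CC, C->BD, D->AB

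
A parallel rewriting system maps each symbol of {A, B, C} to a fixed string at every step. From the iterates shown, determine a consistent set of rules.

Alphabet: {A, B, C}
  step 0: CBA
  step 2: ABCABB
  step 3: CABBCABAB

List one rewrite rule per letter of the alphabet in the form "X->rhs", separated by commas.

  step 2 ⇒ step 3: ABCABB ⇒ C·AB·B·C·AB·AB
    A ↦ C
    B ↦ AB
    C ↦ B

A->C, B->AB, C->B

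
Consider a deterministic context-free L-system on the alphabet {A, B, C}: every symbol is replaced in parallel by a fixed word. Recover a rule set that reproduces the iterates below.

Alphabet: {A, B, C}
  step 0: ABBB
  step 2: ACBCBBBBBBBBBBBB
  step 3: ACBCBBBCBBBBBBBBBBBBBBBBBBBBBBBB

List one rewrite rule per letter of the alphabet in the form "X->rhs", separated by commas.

A->AC, B->BB, C->BC

  step 2 ⇒ step 3: ACBCBBBBBBBBBBBB ⇒ AC·BC·BB·BC·BB·BB·BB·BB·BB·BB·BB·BB·BB·BB·BB·BB
    A ↦ AC
    B ↦ BB
    C ↦ BC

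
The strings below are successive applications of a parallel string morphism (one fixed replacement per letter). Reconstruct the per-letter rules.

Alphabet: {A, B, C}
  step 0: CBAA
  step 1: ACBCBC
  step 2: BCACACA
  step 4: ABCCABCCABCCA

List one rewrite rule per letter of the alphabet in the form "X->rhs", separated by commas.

  step 1 ⇒ step 2: ACBCBC ⇒ BC·A·C·A·C·A
    A ↦ BC
    B ↦ C
    C ↦ A

A->BC, B->C, C->A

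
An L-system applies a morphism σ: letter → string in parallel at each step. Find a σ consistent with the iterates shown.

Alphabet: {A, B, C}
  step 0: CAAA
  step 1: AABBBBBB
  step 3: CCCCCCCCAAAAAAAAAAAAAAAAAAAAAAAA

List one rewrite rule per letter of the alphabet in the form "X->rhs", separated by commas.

  step 0 ⇒ step 1: CAAA ⇒ AA·BB·BB·BB
    A ↦ BB
    C ↦ AA
    B ↦ CC  (constrained at step 1)

A->BB, B->CC, C->AA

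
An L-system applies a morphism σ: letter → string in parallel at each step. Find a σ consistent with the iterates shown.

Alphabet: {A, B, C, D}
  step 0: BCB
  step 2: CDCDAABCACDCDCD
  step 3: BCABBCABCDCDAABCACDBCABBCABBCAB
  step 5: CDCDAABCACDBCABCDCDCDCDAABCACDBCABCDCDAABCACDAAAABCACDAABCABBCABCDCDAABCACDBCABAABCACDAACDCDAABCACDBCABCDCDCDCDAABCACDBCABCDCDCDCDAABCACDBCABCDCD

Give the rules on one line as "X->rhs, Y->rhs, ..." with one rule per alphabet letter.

  step 2 ⇒ step 3: CDCDAABCACDCDCD ⇒ BCA·B·BCA·B·CD·CD·AA·BCA·CD·BCA·B·BCA·B·BCA·B
    A ↦ CD
    B ↦ AA
    C ↦ BCA
    D ↦ B

A->CD, B->AA, C->BCA, D->B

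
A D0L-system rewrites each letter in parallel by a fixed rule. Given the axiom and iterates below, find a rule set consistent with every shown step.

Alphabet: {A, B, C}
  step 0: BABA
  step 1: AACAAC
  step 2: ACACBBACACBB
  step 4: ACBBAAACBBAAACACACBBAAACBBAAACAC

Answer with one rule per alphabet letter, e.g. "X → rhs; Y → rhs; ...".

A->AC, B->A, C->BB

  step 1 ⇒ step 2: AACAAC ⇒ AC·AC·BB·AC·AC·BB
    A ↦ AC
    C ↦ BB
  step 0 ⇒ step 1: BABA ⇒ A·AC·A·AC
    B ↦ A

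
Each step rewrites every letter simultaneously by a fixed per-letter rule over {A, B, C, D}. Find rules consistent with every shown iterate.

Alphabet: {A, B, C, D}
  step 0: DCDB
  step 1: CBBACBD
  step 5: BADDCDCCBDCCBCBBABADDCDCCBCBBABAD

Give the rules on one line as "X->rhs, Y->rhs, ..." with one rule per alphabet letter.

A->C, B->D, C->BA, D->CB

  step 0 ⇒ step 1: DCDB ⇒ CB·BA·CB·D
    B ↦ D
    C ↦ BA
    D ↦ CB
    A ↦ C  (constrained at step 1)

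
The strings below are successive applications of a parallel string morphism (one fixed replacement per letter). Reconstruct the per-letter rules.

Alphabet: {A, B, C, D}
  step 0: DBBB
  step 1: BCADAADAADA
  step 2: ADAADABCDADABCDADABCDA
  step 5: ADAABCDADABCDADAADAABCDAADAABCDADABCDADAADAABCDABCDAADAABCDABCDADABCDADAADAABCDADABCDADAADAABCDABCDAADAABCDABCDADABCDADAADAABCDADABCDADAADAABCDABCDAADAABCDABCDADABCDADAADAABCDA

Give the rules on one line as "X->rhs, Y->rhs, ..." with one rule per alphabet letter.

A->DA, B->ADA, C->A, D->BC

  step 1 ⇒ step 2: BCADAADAADA ⇒ ADA·A·DA·BC·DA·DA·BC·DA·DA·BC·DA
    A ↦ DA
    B ↦ ADA
    C ↦ A
    D ↦ BC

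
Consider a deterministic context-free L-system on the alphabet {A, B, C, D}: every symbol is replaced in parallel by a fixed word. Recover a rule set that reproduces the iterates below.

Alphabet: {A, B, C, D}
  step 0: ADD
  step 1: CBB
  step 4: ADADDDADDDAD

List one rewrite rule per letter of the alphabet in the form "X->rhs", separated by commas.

A->C, B->AD, C->DD, D->B

  step 0 ⇒ step 1: ADD ⇒ C·B·B
    A ↦ C
    D ↦ B
    B ↦ AD  (constrained at step 1)
    C ↦ DD  (constrained at step 1)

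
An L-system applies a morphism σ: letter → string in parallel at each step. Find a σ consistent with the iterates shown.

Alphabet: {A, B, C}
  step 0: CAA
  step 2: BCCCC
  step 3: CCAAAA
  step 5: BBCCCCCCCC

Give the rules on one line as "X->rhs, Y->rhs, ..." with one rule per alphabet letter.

  step 2 ⇒ step 3: BCCCC ⇒ CC·A·A·A·A
    B ↦ CC
    C ↦ A
    A ↦ B  (constrained at step 0)

A->B, B->CC, C->A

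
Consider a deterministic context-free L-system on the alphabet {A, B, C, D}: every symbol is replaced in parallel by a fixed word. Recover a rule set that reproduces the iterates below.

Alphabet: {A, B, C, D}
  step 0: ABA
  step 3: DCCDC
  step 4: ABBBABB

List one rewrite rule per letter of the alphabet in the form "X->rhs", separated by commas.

  step 3 ⇒ step 4: DCCDC ⇒ AB·B·B·AB·B
    C ↦ B
    D ↦ AB
    A ↦ D  (constrained at step 0)
    B ↦ C  (constrained at step 0)

A->D, B->C, C->B, D->AB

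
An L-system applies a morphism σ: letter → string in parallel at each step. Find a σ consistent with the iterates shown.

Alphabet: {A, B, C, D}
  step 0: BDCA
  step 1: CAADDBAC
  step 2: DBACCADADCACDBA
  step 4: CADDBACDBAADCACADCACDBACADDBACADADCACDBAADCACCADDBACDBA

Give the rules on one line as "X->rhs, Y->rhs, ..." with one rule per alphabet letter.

A->C, B->CA, C->DBA, D->AD

  step 1 ⇒ step 2: CAADDBAC ⇒ DBA·C·C·AD·AD·CA·C·DBA
    A ↦ C
    B ↦ CA
    C ↦ DBA
    D ↦ AD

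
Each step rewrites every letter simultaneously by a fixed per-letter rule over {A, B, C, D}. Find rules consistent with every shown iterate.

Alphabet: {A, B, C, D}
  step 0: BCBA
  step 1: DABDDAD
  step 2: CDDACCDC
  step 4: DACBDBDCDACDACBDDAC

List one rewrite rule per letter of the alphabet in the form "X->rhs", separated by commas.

  step 1 ⇒ step 2: DABDDAD ⇒ C·D·DA·C·C·D·C
    A ↦ D
    B ↦ DA
    D ↦ C
  step 0 ⇒ step 1: BCBA ⇒ DA·BD·DA·D
    C ↦ BD

A->D, B->DA, C->BD, D->C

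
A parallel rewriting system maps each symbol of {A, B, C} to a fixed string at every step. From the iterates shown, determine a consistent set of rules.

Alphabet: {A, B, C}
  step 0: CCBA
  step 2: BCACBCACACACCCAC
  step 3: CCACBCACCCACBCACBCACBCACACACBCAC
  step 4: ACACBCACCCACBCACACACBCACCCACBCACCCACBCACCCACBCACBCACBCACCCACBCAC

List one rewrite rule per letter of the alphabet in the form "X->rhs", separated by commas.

  step 3 ⇒ step 4: CCACBCACCCACBCACBCACBCACACACBCAC ⇒ AC·AC·BC·AC·CC·AC·BC·AC·AC·AC·BC·AC·CC·AC·BC·AC·CC·AC·BC·AC·CC·AC·BC·AC·BC·AC·BC·AC·CC·AC·BC·AC
    A ↦ BC
    B ↦ CC
    C ↦ AC

A->BC, B->CC, C->AC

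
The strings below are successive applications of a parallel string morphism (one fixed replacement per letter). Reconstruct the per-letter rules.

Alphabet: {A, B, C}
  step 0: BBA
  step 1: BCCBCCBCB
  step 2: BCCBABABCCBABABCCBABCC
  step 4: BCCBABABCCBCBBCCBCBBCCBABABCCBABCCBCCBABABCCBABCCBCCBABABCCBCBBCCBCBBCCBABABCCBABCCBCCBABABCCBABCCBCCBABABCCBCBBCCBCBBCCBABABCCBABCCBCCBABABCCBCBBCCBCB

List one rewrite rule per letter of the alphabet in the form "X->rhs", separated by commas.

  step 1 ⇒ step 2: BCCBCCBCB ⇒ BCC·BA·BA·BCC·BA·BA·BCC·BA·BCC
    B ↦ BCC
    C ↦ BA
  step 0 ⇒ step 1: BBA ⇒ BCC·BCC·BCB
    A ↦ BCB

A->BCB, B->BCC, C->BA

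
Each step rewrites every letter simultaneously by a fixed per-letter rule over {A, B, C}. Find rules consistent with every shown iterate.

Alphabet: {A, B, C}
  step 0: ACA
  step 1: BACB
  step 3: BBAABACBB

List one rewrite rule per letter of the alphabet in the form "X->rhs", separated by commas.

  step 0 ⇒ step 1: ACA ⇒ B·AC·B
    A ↦ B
    C ↦ AC
    B ↦ AA  (constrained at step 1)

A->B, B->AA, C->AC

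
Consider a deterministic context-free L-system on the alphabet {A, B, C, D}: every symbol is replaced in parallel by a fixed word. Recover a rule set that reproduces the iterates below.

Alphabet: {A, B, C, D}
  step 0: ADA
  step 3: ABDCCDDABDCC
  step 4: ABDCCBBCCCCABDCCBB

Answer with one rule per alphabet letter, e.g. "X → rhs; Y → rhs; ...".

  step 3 ⇒ step 4: ABDCCDDABDCC ⇒ AB·D·CC·B·B·CC·CC·AB·D·CC·B·B
    A ↦ AB
    B ↦ D
    C ↦ B
    D ↦ CC

A->AB, B->D, C->B, D->CC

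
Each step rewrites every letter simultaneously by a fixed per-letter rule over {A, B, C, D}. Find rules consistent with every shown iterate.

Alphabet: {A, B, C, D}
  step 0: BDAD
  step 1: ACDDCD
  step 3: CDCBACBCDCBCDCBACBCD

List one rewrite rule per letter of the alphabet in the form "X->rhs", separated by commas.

  step 0 ⇒ step 1: BDAD ⇒ A·CD·D·CD
    A ↦ D
    B ↦ A
    D ↦ CD
    C ↦ CB  (constrained at step 1)

A->D, B->A, C->CB, D->CD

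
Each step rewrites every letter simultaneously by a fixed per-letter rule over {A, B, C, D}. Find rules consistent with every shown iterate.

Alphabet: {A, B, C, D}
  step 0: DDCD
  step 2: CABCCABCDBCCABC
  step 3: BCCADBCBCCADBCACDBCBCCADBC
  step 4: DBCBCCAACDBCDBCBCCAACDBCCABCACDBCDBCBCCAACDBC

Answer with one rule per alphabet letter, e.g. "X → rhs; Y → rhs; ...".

  step 3 ⇒ step 4: BCCADBCBCCADBCACDBCBCCADBC ⇒ D·BC·BC·CA·AC·D·BC·D·BC·BC·CA·AC·D·BC·CA·BC·AC·D·BC·D·BC·BC·CA·AC·D·BC
    A ↦ CA
    B ↦ D
    C ↦ BC
    D ↦ AC

A->CA, B->D, C->BC, D->AC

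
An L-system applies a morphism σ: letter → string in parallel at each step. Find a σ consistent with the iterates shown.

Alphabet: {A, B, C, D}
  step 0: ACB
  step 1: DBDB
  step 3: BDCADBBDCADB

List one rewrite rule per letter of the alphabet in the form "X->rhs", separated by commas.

A->D, B->DB, C->B, D->CA

  step 0 ⇒ step 1: ACB ⇒ D·B·DB
    A ↦ D
    B ↦ DB
    C ↦ B
    D ↦ CA  (constrained at step 1)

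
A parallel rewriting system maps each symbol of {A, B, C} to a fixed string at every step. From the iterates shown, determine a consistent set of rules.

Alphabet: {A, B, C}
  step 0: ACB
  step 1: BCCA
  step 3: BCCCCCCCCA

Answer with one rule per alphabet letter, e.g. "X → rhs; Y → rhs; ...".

  step 0 ⇒ step 1: ACB ⇒ B·CC·A
    A ↦ B
    B ↦ A
    C ↦ CC

A->B, B->A, C->CC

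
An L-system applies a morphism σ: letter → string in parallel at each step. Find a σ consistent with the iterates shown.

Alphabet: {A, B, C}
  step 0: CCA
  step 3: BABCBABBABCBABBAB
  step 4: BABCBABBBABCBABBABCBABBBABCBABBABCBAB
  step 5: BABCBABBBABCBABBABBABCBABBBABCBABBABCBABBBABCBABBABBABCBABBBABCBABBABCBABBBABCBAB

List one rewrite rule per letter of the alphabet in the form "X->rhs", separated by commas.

A->C, B->BAB, C->B

  step 4 ⇒ step 5: BABCBABBBABCBABBABCBABBBABCBABBABCBAB ⇒ BAB·C·BAB·B·BAB·C·BAB·BAB·BAB·C·BAB·B·BAB·C·BAB·BAB·C·BAB·B·BAB·C·BAB·BAB·BAB·C·BAB·B·BAB·C·BAB·BAB·C·BAB·B·BAB·C·BAB
    A ↦ C
    B ↦ BAB
    C ↦ B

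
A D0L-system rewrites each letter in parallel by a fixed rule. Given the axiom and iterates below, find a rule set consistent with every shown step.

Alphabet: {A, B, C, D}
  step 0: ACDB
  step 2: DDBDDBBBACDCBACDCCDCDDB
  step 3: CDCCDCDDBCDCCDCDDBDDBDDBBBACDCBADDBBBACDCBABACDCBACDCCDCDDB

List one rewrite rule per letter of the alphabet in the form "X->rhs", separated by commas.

  step 2 ⇒ step 3: DDBDDBBBACDCBACDCCDCDDB ⇒ CDC·CDC·DDB·CDC·CDC·DDB·DDB·DDB·B·BA·CDC·BA·DDB·B·BA·CDC·BA·BA·CDC·BA·CDC·CDC·DDB
    A ↦ B
    B ↦ DDB
    C ↦ BA
    D ↦ CDC

A->B, B->DDB, C->BA, D->CDC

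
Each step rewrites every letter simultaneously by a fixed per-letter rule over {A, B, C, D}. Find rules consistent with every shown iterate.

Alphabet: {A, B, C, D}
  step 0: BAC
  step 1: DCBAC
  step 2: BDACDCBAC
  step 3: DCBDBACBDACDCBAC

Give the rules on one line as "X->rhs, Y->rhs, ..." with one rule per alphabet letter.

  step 2 ⇒ step 3: BDACDCBAC ⇒ DC·BD·B·AC·BD·AC·DC·B·AC
    A ↦ B
    B ↦ DC
    C ↦ AC
    D ↦ BD

A->B, B->DC, C->AC, D->BD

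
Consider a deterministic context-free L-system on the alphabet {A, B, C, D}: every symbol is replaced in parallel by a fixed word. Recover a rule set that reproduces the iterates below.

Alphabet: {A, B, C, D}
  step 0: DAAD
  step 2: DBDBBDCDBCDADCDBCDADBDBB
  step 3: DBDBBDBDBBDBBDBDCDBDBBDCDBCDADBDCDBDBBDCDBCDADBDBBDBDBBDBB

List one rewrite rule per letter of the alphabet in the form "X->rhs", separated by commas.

  step 2 ⇒ step 3: DBDBBDCDBCDADCDBCDADBDBB ⇒ DB·DBB·DB·DBB·DBB·DB·DC·DB·DBB·DC·DB·CDA·DB·DC·DB·DBB·DC·DB·CDA·DB·DBB·DB·DBB·DBB
    A ↦ CDA
    B ↦ DBB
    C ↦ DC
    D ↦ DB

A->CDA, B->DBB, C->DC, D->DB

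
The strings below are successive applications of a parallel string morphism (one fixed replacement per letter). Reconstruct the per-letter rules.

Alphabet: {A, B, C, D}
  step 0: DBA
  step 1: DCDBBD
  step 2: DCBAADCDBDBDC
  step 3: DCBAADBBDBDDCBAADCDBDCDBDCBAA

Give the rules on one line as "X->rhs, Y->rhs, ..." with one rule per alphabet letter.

  step 2 ⇒ step 3: DCBAADCDBDBDC ⇒ DC·BAA·DB·BD·BD·DC·BAA·DC·DB·DC·DB·DC·BAA
    A ↦ BD
    B ↦ DB
    C ↦ BAA
    D ↦ DC

A->BD, B->DB, C->BAA, D->DC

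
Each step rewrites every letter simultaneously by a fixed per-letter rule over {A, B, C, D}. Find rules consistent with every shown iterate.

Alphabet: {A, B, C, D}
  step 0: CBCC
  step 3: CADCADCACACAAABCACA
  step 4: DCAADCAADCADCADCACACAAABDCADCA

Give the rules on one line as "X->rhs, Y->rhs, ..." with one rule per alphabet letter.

A->CA, B->AAB, C->D, D->A

  step 3 ⇒ step 4: CADCADCACACAAABCACA ⇒ D·CA·A·D·CA·A·D·CA·D·CA·D·CA·CA·CA·AAB·D·CA·D·CA
    A ↦ CA
    B ↦ AAB
    C ↦ D
    D ↦ A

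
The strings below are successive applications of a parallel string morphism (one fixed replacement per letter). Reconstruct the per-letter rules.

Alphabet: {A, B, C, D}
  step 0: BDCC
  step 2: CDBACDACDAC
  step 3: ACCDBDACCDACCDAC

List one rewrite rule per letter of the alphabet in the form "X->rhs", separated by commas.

A->D, B->DB, C->AC, D->C

  step 2 ⇒ step 3: CDBACDACDAC ⇒ AC·C·DB·D·AC·C·D·AC·C·D·AC
    A ↦ D
    B ↦ DB
    C ↦ AC
    D ↦ C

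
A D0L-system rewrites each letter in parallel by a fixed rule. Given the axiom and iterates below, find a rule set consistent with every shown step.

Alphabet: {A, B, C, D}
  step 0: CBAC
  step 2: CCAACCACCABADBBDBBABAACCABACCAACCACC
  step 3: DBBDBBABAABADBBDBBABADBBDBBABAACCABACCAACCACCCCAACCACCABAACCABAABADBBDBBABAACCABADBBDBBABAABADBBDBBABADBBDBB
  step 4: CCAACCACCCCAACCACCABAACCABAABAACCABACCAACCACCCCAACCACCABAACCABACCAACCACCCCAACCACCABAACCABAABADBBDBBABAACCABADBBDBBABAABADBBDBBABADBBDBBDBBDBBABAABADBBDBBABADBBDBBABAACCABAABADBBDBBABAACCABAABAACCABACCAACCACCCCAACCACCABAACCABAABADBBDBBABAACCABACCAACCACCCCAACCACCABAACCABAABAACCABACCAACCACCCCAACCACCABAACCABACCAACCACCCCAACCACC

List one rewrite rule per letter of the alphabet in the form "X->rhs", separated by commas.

  step 3 ⇒ step 4: DBBDBBABAABADBBDBBABADBBDBBABAACCABACCAACCACCCCAACCACCABAACCABAABADBBDBBABAACCABADBBDBBABAABADBBDBBABADBBDBB ⇒ CCA·ACC·ACC·CCA·ACC·ACC·ABA·ACC·ABA·ABA·ACC·ABA·CCA·ACC·ACC·CCA·ACC·ACC·ABA·ACC·ABA·CCA·ACC·ACC·CCA·ACC·ACC·ABA·ACC·ABA·ABA·DBB·DBB·ABA·ACC·ABA·DBB·DBB·ABA·ABA·DBB·DBB·ABA·DBB·DBB·DBB·DBB·ABA·ABA·DBB·DBB·ABA·DBB·DBB·ABA·ACC·ABA·ABA·DBB·DBB·ABA·ACC·ABA·ABA·ACC·ABA·CCA·ACC·ACC·CCA·ACC·ACC·ABA·ACC·ABA·ABA·DBB·DBB·ABA·ACC·ABA·CCA·ACC·ACC·CCA·ACC·ACC·ABA·ACC·ABA·ABA·ACC·ABA·CCA·ACC·ACC·CCA·ACC·ACC·ABA·ACC·ABA·CCA·ACC·ACC·CCA·ACC·ACC
    A ↦ ABA
    B ↦ ACC
    C ↦ DBB
    D ↦ CCA

A->ABA, B->ACC, C->DBB, D->CCA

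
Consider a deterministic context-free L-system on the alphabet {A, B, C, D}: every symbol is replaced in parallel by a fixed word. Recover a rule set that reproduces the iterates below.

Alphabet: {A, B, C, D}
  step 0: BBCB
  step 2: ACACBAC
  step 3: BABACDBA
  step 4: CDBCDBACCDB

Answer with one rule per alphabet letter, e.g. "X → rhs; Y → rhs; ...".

A->B, B->CD, C->A, D->C

  step 3 ⇒ step 4: BABACDBA ⇒ CD·B·CD·B·A·C·CD·B
    A ↦ B
    B ↦ CD
    C ↦ A
    D ↦ C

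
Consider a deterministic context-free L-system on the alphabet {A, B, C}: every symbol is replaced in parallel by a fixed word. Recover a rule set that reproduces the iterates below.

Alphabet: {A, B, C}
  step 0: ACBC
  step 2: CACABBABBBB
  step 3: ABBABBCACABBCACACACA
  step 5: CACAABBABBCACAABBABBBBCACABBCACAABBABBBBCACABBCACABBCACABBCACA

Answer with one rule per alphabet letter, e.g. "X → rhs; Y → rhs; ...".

  step 2 ⇒ step 3: CACABBABBBB ⇒ A·BB·A·BB·CA·CA·BB·CA·CA·CA·CA
    A ↦ BB
    B ↦ CA
    C ↦ A

A->BB, B->CA, C->A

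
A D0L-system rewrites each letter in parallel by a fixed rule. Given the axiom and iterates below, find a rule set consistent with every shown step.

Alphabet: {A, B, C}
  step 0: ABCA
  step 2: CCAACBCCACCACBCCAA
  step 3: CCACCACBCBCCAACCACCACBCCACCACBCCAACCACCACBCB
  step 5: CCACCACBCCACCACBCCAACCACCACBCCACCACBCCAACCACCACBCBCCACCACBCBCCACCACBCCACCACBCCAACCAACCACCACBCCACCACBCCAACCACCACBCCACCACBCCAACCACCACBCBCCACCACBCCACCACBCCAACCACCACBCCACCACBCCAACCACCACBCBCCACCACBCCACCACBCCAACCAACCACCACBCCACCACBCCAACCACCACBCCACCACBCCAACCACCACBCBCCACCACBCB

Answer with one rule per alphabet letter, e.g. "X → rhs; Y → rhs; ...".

A->CB, B->A, C->CCA

  step 2 ⇒ step 3: CCAACBCCACCACBCCAA ⇒ CCA·CCA·CB·CB·CCA·A·CCA·CCA·CB·CCA·CCA·CB·CCA·A·CCA·CCA·CB·CB
    A ↦ CB
    B ↦ A
    C ↦ CCA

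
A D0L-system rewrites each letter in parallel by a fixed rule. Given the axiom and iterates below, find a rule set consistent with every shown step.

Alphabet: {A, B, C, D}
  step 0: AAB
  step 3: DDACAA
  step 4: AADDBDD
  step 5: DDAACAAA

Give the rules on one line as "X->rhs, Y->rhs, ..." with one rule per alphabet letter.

  step 4 ⇒ step 5: AADDBDD ⇒ D·D·A·A·CA·A·A
    A ↦ D
    B ↦ CA
    D ↦ A
  step 3 ⇒ step 4: DDACAA ⇒ A·A·D·DB·D·D
    C ↦ DB

A->D, B->CA, C->DB, D->A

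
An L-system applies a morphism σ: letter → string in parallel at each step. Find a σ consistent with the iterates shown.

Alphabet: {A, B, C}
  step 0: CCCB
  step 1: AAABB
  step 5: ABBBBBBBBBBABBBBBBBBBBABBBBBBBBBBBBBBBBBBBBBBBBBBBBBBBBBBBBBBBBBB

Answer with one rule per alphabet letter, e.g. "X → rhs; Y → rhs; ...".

A->CB, B->BB, C->A

  step 0 ⇒ step 1: CCCB ⇒ A·A·A·BB
    B ↦ BB
    C ↦ A
    A ↦ CB  (constrained at step 1)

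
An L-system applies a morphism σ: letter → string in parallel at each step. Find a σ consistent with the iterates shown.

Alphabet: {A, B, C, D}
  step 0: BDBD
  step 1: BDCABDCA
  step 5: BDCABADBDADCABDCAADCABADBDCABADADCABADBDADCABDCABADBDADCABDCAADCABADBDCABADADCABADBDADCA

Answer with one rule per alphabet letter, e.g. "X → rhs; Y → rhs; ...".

A->AD, B->BD, C->B, D->CA

  step 0 ⇒ step 1: BDBD ⇒ BD·CA·BD·CA
    B ↦ BD
    D ↦ CA
    A ↦ AD  (constrained at step 1)
    C ↦ B  (constrained at step 1)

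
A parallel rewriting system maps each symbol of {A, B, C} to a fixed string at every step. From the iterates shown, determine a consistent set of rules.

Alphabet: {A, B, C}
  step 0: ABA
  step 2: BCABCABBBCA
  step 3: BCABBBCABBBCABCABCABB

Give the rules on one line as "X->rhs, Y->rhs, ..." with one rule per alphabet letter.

A->B, B->BCA, C->B

  step 2 ⇒ step 3: BCABCABBBCA ⇒ BCA·B·B·BCA·B·B·BCA·BCA·BCA·B·B
    A ↦ B
    B ↦ BCA
    C ↦ B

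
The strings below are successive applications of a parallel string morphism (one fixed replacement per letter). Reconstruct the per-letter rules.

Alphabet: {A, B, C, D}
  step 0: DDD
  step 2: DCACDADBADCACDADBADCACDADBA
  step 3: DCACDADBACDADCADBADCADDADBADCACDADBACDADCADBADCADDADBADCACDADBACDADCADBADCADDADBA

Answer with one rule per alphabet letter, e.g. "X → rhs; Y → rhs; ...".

A->DBA, B->DDA, C->CDA, D->DCA

  step 2 ⇒ step 3: DCACDADBADCACDADBADCACDADBA ⇒ DCA·CDA·DBA·CDA·DCA·DBA·DCA·DDA·DBA·DCA·CDA·DBA·CDA·DCA·DBA·DCA·DDA·DBA·DCA·CDA·DBA·CDA·DCA·DBA·DCA·DDA·DBA
    A ↦ DBA
    B ↦ DDA
    C ↦ CDA
    D ↦ DCA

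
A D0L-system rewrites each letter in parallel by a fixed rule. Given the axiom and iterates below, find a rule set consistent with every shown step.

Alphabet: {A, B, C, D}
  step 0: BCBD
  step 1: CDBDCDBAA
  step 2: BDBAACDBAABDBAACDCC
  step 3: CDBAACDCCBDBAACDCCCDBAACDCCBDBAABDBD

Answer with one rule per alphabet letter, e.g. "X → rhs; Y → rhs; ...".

  step 2 ⇒ step 3: BDBAACDBAABDBAACDCC ⇒ CD·BAA·CD·C·C·BD·BAA·CD·C·C·CD·BAA·CD·C·C·BD·BAA·BD·BD
    A ↦ C
    B ↦ CD
    C ↦ BD
    D ↦ BAA

A->C, B->CD, C->BD, D->BAA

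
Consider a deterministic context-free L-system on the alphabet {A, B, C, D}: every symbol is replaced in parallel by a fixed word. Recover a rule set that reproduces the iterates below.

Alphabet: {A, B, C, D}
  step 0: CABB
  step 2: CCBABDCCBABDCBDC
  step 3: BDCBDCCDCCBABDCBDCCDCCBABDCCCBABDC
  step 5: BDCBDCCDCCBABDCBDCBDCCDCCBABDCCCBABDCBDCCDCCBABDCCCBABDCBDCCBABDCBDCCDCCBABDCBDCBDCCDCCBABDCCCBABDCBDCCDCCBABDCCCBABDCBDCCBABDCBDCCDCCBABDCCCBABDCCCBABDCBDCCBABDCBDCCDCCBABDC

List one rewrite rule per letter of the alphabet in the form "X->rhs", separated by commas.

  step 2 ⇒ step 3: CCBABDCCBABDCBDC ⇒ BDC·BDC·C·D·C·CBA·BDC·BDC·C·D·C·CBA·BDC·C·CBA·BDC
    A ↦ D
    B ↦ C
    C ↦ BDC
    D ↦ CBA

A->D, B->C, C->BDC, D->CBA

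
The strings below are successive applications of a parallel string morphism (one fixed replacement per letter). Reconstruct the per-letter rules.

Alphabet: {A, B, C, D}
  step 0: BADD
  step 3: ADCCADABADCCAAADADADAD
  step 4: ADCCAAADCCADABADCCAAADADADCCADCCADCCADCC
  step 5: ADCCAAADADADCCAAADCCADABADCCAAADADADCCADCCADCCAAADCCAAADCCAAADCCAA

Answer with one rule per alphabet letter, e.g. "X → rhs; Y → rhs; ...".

A->AD, B->AB, C->A, D->CC

  step 4 ⇒ step 5: ADCCAAADCCADABADCCAAADADADCCADCCADCCADCC ⇒ AD·CC·A·A·AD·AD·AD·CC·A·A·AD·CC·AD·AB·AD·CC·A·A·AD·AD·AD·CC·AD·CC·AD·CC·A·A·AD·CC·A·A·AD·CC·A·A·AD·CC·A·A
    A ↦ AD
    B ↦ AB
    C ↦ A
    D ↦ CC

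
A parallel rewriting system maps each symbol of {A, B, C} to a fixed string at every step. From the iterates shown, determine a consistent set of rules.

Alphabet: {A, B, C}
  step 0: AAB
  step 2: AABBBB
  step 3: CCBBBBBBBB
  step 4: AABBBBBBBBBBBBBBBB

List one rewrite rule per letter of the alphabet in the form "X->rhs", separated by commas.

  step 3 ⇒ step 4: CCBBBBBBBB ⇒ A·A·BB·BB·BB·BB·BB·BB·BB·BB
    B ↦ BB
    C ↦ A
  step 2 ⇒ step 3: AABBBB ⇒ C·C·BB·BB·BB·BB
    A ↦ C

A->C, B->BB, C->A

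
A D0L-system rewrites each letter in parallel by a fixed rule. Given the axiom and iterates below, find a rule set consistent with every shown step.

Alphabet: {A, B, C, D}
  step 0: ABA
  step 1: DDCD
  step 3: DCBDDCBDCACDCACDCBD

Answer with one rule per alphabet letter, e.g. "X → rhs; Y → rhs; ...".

  step 0 ⇒ step 1: ABA ⇒ D·DC·D
    A ↦ D
    B ↦ DC
    C ↦ CAC  (constrained at step 1)
    D ↦ BD  (constrained at step 1)

A->D, B->DC, C->CAC, D->BD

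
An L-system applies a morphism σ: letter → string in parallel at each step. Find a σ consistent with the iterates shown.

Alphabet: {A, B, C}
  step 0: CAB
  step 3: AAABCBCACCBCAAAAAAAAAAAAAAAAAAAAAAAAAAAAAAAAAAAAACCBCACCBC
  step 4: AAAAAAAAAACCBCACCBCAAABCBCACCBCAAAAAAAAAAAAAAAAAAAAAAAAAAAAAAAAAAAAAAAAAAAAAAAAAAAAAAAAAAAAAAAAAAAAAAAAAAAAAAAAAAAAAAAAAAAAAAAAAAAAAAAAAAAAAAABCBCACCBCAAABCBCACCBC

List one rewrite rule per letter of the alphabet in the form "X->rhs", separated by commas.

A->AAA, B->ACC, C->BC

  step 3 ⇒ step 4: AAABCBCACCBCAAAAAAAAAAAAAAAAAAAAAAAAAAAAAAAAAAAAACCBCACCBC ⇒ AAA·AAA·AAA·ACC·BC·ACC·BC·AAA·BC·BC·ACC·BC·AAA·AAA·AAA·AAA·AAA·AAA·AAA·AAA·AAA·AAA·AAA·AAA·AAA·AAA·AAA·AAA·AAA·AAA·AAA·AAA·AAA·AAA·AAA·AAA·AAA·AAA·AAA·AAA·AAA·AAA·AAA·AAA·AAA·AAA·AAA·AAA·AAA·BC·BC·ACC·BC·AAA·BC·BC·ACC·BC
    A ↦ AAA
    B ↦ ACC
    C ↦ BC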